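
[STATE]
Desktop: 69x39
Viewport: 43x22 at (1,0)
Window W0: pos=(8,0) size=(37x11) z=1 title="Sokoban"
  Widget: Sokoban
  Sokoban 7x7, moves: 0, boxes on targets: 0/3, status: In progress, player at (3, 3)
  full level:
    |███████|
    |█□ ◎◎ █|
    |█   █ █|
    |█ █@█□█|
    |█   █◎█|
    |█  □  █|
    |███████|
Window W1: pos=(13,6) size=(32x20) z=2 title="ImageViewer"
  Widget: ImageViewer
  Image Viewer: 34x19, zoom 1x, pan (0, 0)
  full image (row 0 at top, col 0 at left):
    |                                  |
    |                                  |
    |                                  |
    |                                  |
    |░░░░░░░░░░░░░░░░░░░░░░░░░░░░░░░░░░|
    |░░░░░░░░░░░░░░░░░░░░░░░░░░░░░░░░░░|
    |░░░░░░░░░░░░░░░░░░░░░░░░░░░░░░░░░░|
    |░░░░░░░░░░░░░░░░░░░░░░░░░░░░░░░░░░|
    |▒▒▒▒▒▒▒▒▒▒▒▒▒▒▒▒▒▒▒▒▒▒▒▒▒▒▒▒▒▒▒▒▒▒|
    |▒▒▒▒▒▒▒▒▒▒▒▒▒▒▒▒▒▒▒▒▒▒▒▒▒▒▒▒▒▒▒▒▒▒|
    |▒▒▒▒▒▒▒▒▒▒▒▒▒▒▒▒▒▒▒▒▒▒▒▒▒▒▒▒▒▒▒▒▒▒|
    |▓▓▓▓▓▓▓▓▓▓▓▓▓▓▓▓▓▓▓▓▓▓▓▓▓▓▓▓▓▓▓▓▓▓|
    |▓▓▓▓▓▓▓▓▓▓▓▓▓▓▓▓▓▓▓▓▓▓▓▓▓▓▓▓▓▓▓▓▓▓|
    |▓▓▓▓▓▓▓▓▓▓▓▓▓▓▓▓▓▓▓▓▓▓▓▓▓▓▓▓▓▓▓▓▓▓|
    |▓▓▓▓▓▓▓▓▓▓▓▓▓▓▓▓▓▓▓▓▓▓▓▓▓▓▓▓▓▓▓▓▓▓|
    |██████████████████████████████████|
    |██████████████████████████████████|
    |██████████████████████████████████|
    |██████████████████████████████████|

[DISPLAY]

       ┏━━━━━━━━━━━━━━━━━━━━━━━━━━━━━━━━━━━
       ┃ Sokoban                           
       ┠───────────────────────────────────
       ┃███████                            
       ┃█□ ◎◎ █                            
       ┃█   █ █                            
       ┃█ █@┏━━━━━━━━━━━━━━━━━━━━━━━━━━━━━━
       ┃█   ┃ ImageViewer                  
       ┃█  □┠──────────────────────────────
       ┃████┃                              
       ┗━━━━┃                              
            ┃                              
            ┃                              
            ┃░░░░░░░░░░░░░░░░░░░░░░░░░░░░░░
            ┃░░░░░░░░░░░░░░░░░░░░░░░░░░░░░░
            ┃░░░░░░░░░░░░░░░░░░░░░░░░░░░░░░
            ┃░░░░░░░░░░░░░░░░░░░░░░░░░░░░░░
            ┃▒▒▒▒▒▒▒▒▒▒▒▒▒▒▒▒▒▒▒▒▒▒▒▒▒▒▒▒▒▒
            ┃▒▒▒▒▒▒▒▒▒▒▒▒▒▒▒▒▒▒▒▒▒▒▒▒▒▒▒▒▒▒
            ┃▒▒▒▒▒▒▒▒▒▒▒▒▒▒▒▒▒▒▒▒▒▒▒▒▒▒▒▒▒▒
            ┃▓▓▓▓▓▓▓▓▓▓▓▓▓▓▓▓▓▓▓▓▓▓▓▓▓▓▓▓▓▓
            ┃▓▓▓▓▓▓▓▓▓▓▓▓▓▓▓▓▓▓▓▓▓▓▓▓▓▓▓▓▓▓


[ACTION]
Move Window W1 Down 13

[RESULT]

       ┏━━━━━━━━━━━━━━━━━━━━━━━━━━━━━━━━━━━
       ┃ Sokoban                           
       ┠───────────────────────────────────
       ┃███████                            
       ┃█□ ◎◎ █                            
       ┃█   █ █                            
       ┃█ █@█□█                            
       ┃█   █◎█                            
       ┃█  □  █                            
       ┃███████                            
       ┗━━━━━━━━━━━━━━━━━━━━━━━━━━━━━━━━━━━
                                           
                                           
                                           
                                           
                                           
                                           
                                           
                                           
            ┏━━━━━━━━━━━━━━━━━━━━━━━━━━━━━━
            ┃ ImageViewer                  
            ┠──────────────────────────────


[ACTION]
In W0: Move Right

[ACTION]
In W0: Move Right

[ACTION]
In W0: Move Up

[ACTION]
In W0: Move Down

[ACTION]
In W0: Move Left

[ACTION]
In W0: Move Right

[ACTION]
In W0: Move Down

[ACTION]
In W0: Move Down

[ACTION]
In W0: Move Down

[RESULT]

       ┏━━━━━━━━━━━━━━━━━━━━━━━━━━━━━━━━━━━
       ┃ Sokoban                           
       ┠───────────────────────────────────
       ┃███████                            
       ┃█□ ◎◎ █                            
       ┃█   █ █                            
       ┃█ █ █□█                            
       ┃█  @█◎█                            
       ┃█  □  █                            
       ┃███████                            
       ┗━━━━━━━━━━━━━━━━━━━━━━━━━━━━━━━━━━━
                                           
                                           
                                           
                                           
                                           
                                           
                                           
                                           
            ┏━━━━━━━━━━━━━━━━━━━━━━━━━━━━━━
            ┃ ImageViewer                  
            ┠──────────────────────────────


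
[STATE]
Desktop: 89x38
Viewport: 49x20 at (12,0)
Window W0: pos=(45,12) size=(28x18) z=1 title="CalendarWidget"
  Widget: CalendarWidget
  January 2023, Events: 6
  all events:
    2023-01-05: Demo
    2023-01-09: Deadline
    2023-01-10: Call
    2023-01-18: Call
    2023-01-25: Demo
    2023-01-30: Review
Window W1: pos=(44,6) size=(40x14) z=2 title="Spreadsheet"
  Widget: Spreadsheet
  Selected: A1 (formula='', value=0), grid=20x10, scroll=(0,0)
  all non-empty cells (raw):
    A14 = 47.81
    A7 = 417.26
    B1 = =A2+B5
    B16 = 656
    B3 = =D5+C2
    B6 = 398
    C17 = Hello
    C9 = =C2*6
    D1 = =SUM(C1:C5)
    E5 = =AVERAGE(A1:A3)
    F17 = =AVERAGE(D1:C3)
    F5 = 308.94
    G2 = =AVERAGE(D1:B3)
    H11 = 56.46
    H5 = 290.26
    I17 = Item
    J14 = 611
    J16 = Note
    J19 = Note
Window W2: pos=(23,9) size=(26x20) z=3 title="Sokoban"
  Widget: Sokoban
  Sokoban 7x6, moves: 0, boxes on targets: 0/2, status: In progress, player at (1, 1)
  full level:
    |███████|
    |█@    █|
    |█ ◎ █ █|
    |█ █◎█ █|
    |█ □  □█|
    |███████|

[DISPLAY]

                                                 
                                                 
                                                 
                                                 
                                                 
                                                 
                                ┏━━━━━━━━━━━━━━━━
                                ┃ Spreadsheet    
                                ┠────────────────
           ┏━━━━━━━━━━━━━━━━━━━━━━━━┓            
           ┃ Sokoban                ┃   A       B
           ┠────────────────────────┨------------
           ┃███████                 ┃     [0]    
           ┃█@    █                 ┃       0    
           ┃█ ◎ █ █                 ┃       0    
           ┃█ █◎█ █                 ┃       0    
           ┃█ □  □█                 ┃       0    
           ┃███████                 ┃       0    
           ┃Moves: 0  0/2           ┃  417.26    
           ┃                        ┃━━━━━━━━━━━━


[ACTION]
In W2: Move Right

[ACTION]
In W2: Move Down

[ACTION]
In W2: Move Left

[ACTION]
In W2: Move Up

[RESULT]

                                                 
                                                 
                                                 
                                                 
                                                 
                                                 
                                ┏━━━━━━━━━━━━━━━━
                                ┃ Spreadsheet    
                                ┠────────────────
           ┏━━━━━━━━━━━━━━━━━━━━━━━━┓            
           ┃ Sokoban                ┃   A       B
           ┠────────────────────────┨------------
           ┃███████                 ┃     [0]    
           ┃█@    █                 ┃       0    
           ┃█ ◎ █ █                 ┃       0    
           ┃█ █◎█ █                 ┃       0    
           ┃█ □  □█                 ┃       0    
           ┃███████                 ┃       0    
           ┃Moves: 4  0/2           ┃  417.26    
           ┃                        ┃━━━━━━━━━━━━


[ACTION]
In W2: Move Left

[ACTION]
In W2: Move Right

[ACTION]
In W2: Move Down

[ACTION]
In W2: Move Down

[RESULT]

                                                 
                                                 
                                                 
                                                 
                                                 
                                                 
                                ┏━━━━━━━━━━━━━━━━
                                ┃ Spreadsheet    
                                ┠────────────────
           ┏━━━━━━━━━━━━━━━━━━━━━━━━┓            
           ┃ Sokoban                ┃   A       B
           ┠────────────────────────┨------------
           ┃███████                 ┃     [0]    
           ┃█     █                 ┃       0    
           ┃█ + █ █                 ┃       0    
           ┃█ █◎█ █                 ┃       0    
           ┃█ □  □█                 ┃       0    
           ┃███████                 ┃       0    
           ┃Moves: 6  0/2           ┃  417.26    
           ┃                        ┃━━━━━━━━━━━━


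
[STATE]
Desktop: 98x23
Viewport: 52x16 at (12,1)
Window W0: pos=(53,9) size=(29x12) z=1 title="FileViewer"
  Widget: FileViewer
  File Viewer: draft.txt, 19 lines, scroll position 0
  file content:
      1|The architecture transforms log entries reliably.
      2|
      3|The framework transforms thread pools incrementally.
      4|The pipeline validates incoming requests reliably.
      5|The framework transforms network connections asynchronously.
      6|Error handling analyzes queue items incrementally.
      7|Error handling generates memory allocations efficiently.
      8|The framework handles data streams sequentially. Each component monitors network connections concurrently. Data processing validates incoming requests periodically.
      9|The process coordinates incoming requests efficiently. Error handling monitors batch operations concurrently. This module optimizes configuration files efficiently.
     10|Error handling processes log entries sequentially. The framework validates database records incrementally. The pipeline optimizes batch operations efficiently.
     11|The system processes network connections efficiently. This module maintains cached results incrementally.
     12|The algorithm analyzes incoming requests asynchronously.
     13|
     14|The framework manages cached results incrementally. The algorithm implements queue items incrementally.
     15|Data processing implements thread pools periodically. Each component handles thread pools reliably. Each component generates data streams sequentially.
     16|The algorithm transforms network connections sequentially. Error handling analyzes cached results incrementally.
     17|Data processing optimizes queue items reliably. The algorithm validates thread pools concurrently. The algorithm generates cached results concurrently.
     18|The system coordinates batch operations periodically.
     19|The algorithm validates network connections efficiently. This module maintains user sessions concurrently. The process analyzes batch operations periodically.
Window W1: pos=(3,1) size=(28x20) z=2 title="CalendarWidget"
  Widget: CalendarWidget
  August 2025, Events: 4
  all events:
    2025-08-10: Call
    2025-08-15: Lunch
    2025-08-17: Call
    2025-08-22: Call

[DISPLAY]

━━━━━━━━━━━━━━━━━━┓                                 
rWidget           ┃                                 
──────────────────┨                                 
ugust 2025        ┃                                 
 Th Fr Sa Su      ┃                                 
     1  2  3      ┃                                 
  7  8  9 10*     ┃                                 
 14 15* 16 17*    ┃                                 
 21 22* 23 24     ┃                      ┏━━━━━━━━━━
 28 29 30 31      ┃                      ┃ FileViewe
                  ┃                      ┠──────────
                  ┃                      ┃The archit
                  ┃                      ┃          
                  ┃                      ┃The framew
                  ┃                      ┃The pipeli
                  ┃                      ┃The framew


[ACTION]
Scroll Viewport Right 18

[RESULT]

┓                                                   
┃                                                   
┨                                                   
┃                                                   
┃                                                   
┃                                                   
┃                                                   
┃                                                   
┃                      ┏━━━━━━━━━━━━━━━━━━━━━━━━━━━┓
┃                      ┃ FileViewer                ┃
┃                      ┠───────────────────────────┨
┃                      ┃The architecture transform▲┃
┃                      ┃                          █┃
┃                      ┃The framework transforms t░┃
┃                      ┃The pipeline validates inc░┃
┃                      ┃The framework transforms n░┃


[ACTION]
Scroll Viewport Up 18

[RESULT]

                                                    
┓                                                   
┃                                                   
┨                                                   
┃                                                   
┃                                                   
┃                                                   
┃                                                   
┃                                                   
┃                      ┏━━━━━━━━━━━━━━━━━━━━━━━━━━━┓
┃                      ┃ FileViewer                ┃
┃                      ┠───────────────────────────┨
┃                      ┃The architecture transform▲┃
┃                      ┃                          █┃
┃                      ┃The framework transforms t░┃
┃                      ┃The pipeline validates inc░┃


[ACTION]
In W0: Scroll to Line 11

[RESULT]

                                                    
┓                                                   
┃                                                   
┨                                                   
┃                                                   
┃                                                   
┃                                                   
┃                                                   
┃                                                   
┃                      ┏━━━━━━━━━━━━━━━━━━━━━━━━━━━┓
┃                      ┃ FileViewer                ┃
┃                      ┠───────────────────────────┨
┃                      ┃The system processes netwo▲┃
┃                      ┃The algorithm analyzes inc░┃
┃                      ┃                          ░┃
┃                      ┃The framework manages cach░┃


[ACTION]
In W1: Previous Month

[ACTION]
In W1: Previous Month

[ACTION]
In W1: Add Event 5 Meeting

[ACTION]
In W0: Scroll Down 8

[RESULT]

                                                    
┓                                                   
┃                                                   
┨                                                   
┃                                                   
┃                                                   
┃                                                   
┃                                                   
┃                                                   
┃                      ┏━━━━━━━━━━━━━━━━━━━━━━━━━━━┓
┃                      ┃ FileViewer                ┃
┃                      ┠───────────────────────────┨
┃                      ┃The algorithm analyzes inc▲┃
┃                      ┃                          ░┃
┃                      ┃The framework manages cach░┃
┃                      ┃Data processing implements░┃


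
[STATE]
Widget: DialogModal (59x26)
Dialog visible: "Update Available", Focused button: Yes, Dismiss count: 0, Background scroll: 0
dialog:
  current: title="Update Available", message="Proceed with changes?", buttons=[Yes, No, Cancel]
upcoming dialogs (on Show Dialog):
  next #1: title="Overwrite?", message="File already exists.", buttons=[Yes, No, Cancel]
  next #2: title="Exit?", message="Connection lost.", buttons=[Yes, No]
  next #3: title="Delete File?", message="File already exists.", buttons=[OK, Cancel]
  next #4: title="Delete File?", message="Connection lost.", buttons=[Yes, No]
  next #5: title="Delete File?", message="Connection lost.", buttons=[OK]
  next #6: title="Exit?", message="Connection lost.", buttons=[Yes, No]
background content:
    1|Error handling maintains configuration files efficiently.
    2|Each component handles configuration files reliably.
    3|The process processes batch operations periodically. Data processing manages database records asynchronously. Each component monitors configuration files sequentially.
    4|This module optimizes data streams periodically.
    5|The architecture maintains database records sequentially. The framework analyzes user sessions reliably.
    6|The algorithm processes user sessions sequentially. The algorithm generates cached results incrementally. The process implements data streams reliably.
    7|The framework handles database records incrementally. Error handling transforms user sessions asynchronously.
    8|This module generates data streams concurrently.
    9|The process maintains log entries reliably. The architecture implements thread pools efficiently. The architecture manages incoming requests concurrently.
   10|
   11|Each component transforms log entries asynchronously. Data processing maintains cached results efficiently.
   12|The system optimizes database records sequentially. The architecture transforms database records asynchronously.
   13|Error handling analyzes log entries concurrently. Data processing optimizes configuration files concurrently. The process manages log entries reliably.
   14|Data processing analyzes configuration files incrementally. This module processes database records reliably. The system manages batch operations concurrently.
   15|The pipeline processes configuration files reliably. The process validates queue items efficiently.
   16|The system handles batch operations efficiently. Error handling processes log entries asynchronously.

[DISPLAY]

Error handling maintains configuration files efficiently.  
Each component handles configuration files reliably.       
The process processes batch operations periodically. Data p
This module optimizes data streams periodically.           
The architecture maintains database records sequentially. T
The algorithm processes user sessions sequentially. The alg
The framework handles database records incrementally. Error
This module generates data streams concurrently.           
The process maintains log entries reliably. The architectur
                                                           
Each component tr┌───────────────────────┐chronously. Data 
The system optimi│    Update Available   │entially. The arc
Error handling an│ Proceed with changes? │rently. Data proc
Data processing a│  [Yes]  No   Cancel   │es incrementally.
The pipeline proc└───────────────────────┘ reliably. The pr
The system handles batch operations efficiently. Error hand
                                                           
                                                           
                                                           
                                                           
                                                           
                                                           
                                                           
                                                           
                                                           
                                                           


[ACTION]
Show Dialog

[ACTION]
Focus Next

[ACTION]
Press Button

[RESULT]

Error handling maintains configuration files efficiently.  
Each component handles configuration files reliably.       
The process processes batch operations periodically. Data p
This module optimizes data streams periodically.           
The architecture maintains database records sequentially. T
The algorithm processes user sessions sequentially. The alg
The framework handles database records incrementally. Error
This module generates data streams concurrently.           
The process maintains log entries reliably. The architectur
                                                           
Each component transforms log entries asynchronously. Data 
The system optimizes database records sequentially. The arc
Error handling analyzes log entries concurrently. Data proc
Data processing analyzes configuration files incrementally.
The pipeline processes configuration files reliably. The pr
The system handles batch operations efficiently. Error hand
                                                           
                                                           
                                                           
                                                           
                                                           
                                                           
                                                           
                                                           
                                                           
                                                           


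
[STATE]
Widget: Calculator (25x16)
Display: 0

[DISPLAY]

                        0
┌───┬───┬───┬───┐        
│ 7 │ 8 │ 9 │ ÷ │        
├───┼───┼───┼───┤        
│ 4 │ 5 │ 6 │ × │        
├───┼───┼───┼───┤        
│ 1 │ 2 │ 3 │ - │        
├───┼───┼───┼───┤        
│ 0 │ . │ = │ + │        
├───┼───┼───┼───┤        
│ C │ MC│ MR│ M+│        
└───┴───┴───┴───┘        
                         
                         
                         
                         


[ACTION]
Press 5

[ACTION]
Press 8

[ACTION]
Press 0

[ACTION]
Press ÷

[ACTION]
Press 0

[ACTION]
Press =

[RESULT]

                    Error
┌───┬───┬───┬───┐        
│ 7 │ 8 │ 9 │ ÷ │        
├───┼───┼───┼───┤        
│ 4 │ 5 │ 6 │ × │        
├───┼───┼───┼───┤        
│ 1 │ 2 │ 3 │ - │        
├───┼───┼───┼───┤        
│ 0 │ . │ = │ + │        
├───┼───┼───┼───┤        
│ C │ MC│ MR│ M+│        
└───┴───┴───┴───┘        
                         
                         
                         
                         


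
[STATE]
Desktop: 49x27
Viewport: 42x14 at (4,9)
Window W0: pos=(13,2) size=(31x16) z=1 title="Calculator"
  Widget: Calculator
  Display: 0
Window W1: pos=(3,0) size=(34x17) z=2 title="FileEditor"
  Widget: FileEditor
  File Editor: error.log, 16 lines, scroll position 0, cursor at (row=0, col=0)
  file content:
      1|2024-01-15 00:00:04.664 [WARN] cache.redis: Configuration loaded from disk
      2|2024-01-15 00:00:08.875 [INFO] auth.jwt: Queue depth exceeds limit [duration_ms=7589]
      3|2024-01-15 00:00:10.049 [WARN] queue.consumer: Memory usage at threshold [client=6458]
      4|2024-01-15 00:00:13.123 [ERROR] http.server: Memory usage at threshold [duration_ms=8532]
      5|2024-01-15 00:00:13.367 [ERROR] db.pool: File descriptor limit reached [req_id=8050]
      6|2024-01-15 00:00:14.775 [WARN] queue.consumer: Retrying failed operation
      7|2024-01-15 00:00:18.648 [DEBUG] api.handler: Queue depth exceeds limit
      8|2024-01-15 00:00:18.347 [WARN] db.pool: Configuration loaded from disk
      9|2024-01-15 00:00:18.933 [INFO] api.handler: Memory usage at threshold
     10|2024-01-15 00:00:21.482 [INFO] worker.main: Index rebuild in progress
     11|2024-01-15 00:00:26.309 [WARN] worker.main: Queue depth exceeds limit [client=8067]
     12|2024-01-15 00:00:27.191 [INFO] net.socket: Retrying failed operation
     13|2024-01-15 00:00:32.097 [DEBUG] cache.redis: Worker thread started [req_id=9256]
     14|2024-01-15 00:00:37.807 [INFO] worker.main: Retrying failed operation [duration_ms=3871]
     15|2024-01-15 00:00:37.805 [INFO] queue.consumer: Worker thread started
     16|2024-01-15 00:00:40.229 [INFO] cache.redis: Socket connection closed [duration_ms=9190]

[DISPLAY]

2024-01-15 00:00:18.648 [DEBUG]░┃      ┃  
2024-01-15 00:00:18.347 [WARN] ░┃      ┃  
2024-01-15 00:00:18.933 [INFO] ░┃      ┃  
2024-01-15 00:00:21.482 [INFO] ░┃      ┃  
2024-01-15 00:00:26.309 [WARN] ░┃      ┃  
2024-01-15 00:00:27.191 [INFO] ░┃      ┃  
2024-01-15 00:00:32.097 [DEBUG]▼┃      ┃  
━━━━━━━━━━━━━━━━━━━━━━━━━━━━━━━━┛      ┃  
         ┗━━━━━━━━━━━━━━━━━━━━━━━━━━━━━┛  
                                          
                                          
                                          
                                          
                                          


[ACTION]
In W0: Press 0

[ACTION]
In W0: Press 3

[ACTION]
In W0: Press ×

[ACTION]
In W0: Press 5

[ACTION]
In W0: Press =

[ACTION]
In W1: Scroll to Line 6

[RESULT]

2024-01-15 00:00:21.482 [INFO] ░┃      ┃  
2024-01-15 00:00:26.309 [WARN] ░┃      ┃  
2024-01-15 00:00:27.191 [INFO] ░┃      ┃  
2024-01-15 00:00:32.097 [DEBUG]░┃      ┃  
2024-01-15 00:00:37.807 [INFO] ░┃      ┃  
2024-01-15 00:00:37.805 [INFO] █┃      ┃  
2024-01-15 00:00:40.229 [INFO] ▼┃      ┃  
━━━━━━━━━━━━━━━━━━━━━━━━━━━━━━━━┛      ┃  
         ┗━━━━━━━━━━━━━━━━━━━━━━━━━━━━━┛  
                                          
                                          
                                          
                                          
                                          


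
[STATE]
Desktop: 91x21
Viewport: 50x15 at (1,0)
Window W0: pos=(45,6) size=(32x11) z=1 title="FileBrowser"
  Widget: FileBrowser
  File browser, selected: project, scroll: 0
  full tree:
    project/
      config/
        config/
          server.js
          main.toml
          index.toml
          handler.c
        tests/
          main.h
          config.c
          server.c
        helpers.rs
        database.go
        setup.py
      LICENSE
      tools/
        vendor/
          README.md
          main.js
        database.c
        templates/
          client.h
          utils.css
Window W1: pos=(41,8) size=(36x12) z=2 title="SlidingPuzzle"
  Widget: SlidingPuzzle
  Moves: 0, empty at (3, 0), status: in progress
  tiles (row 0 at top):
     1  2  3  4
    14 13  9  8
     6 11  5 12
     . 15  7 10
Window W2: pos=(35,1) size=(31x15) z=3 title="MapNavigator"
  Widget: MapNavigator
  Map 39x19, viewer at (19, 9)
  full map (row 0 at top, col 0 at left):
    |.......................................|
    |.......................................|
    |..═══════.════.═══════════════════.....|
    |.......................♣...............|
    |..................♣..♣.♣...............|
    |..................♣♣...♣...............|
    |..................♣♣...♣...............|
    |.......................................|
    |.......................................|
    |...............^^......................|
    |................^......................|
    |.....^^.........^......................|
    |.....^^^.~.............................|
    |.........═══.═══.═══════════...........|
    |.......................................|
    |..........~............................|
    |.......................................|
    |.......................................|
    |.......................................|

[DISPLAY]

                                                  
                                  ┏━━━━━━━━━━━━━━━
                                  ┃ MapNavigator  
                                  ┠───────────────
                                  ┃.............♣.
                                  ┃.............♣♣
                                  ┃.............♣♣
                                  ┃...............
                                  ┃...............
                                  ┃..........^^..@
                                  ┃...........^...
                                  ┃^^.........^...
                                  ┃^^^.~..........
                                  ┃....═══.═══.═══
                                  ┃...............


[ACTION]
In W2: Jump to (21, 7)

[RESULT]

                                                  
                                  ┏━━━━━━━━━━━━━━━
                                  ┃ MapNavigator  
                                  ┠───────────────
                                  ┃══.════.═══════
                                  ┃...............
                                  ┃...........♣..♣
                                  ┃...........♣♣..
                                  ┃...........♣♣..
                                  ┃..............@
                                  ┃...............
                                  ┃........^^.....
                                  ┃.........^.....
                                  ┃.........^.....
                                  ┃^.~............


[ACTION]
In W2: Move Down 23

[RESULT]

                                                  
                                  ┏━━━━━━━━━━━━━━━
                                  ┃ MapNavigator  
                                  ┠───────────────
                                  ┃..═══.═══.═════
                                  ┃...............
                                  ┃...~...........
                                  ┃...............
                                  ┃...............
                                  ┃..............@
                                  ┃               
                                  ┃               
                                  ┃               
                                  ┃               
                                  ┃               


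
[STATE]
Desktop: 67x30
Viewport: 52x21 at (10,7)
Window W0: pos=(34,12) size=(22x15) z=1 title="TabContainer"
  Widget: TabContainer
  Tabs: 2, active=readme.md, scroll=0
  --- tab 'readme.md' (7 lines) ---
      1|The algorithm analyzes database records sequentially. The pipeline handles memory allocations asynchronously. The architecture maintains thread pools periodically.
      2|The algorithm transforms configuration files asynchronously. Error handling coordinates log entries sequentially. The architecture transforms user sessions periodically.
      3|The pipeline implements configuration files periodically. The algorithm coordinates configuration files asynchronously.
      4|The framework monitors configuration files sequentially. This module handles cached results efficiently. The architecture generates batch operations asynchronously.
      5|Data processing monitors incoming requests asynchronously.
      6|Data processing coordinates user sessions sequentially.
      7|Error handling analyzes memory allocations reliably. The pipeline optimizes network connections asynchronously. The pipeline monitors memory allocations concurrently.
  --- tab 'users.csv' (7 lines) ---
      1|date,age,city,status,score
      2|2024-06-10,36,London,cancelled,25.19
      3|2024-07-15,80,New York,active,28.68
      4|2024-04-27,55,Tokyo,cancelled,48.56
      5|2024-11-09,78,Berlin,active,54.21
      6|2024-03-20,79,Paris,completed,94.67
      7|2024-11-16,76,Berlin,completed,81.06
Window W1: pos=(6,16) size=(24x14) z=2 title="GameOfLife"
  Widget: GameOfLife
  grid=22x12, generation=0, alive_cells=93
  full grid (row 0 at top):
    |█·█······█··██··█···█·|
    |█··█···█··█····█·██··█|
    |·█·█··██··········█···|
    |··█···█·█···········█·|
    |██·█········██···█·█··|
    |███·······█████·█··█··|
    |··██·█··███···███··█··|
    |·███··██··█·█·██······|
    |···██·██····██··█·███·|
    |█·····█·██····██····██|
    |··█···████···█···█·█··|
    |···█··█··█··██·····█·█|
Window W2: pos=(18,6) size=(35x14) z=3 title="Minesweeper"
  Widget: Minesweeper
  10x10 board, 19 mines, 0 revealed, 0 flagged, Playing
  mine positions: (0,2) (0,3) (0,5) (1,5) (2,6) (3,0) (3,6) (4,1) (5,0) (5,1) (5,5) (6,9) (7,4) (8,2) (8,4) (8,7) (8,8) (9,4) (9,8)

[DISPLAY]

        ┃ Minesweeper                     ┃         
        ┠─────────────────────────────────┨         
        ┃■■■■■■■■■■                       ┃         
        ┃■■■■■■■■■■                       ┃         
        ┃■■■■■■■■■■                       ┃         
        ┃■■■■■■■■■■                       ┃━━┓      
        ┃■■■■■■■■■■                       ┃  ┃      
        ┃■■■■■■■■■■                       ┃──┨      
        ┃■■■■■■■■■■                       ┃.c┃      
━━━━━━━━┃■■■■■■■■■■                       ┃──┃      
meOfLife┃■■■■■■■■■■                       ┃yz┃      
────────┃■■■■■■■■■■                       ┃sf┃      
: 0     ┗━━━━━━━━━━━━━━━━━━━━━━━━━━━━━━━━━┛me┃      
█···█··█····█·██··█┃    ┃The framework monito┃      
█··██··········█···┃    ┃Data processing moni┃      
···█·█···········█·┃    ┃Data processing coor┃      
█········██···█·█··┃    ┃Error handling analy┃      
·······█████·█··█··┃    ┃                    ┃      
█·█··███···███··█··┃    ┃                    ┃      
█··██··█·█·██······┃    ┗━━━━━━━━━━━━━━━━━━━━┛      
██·██····██··█·███·┃                                


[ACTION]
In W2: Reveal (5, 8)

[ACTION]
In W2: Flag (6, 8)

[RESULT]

        ┃ Minesweeper                     ┃         
        ┠─────────────────────────────────┨         
        ┃■■■■■■■■■■                       ┃         
        ┃■■■■■■■■■■                       ┃         
        ┃■■■■■■■■■■                       ┃         
        ┃■■■■■■■■■■                       ┃━━┓      
        ┃■■■■■■■■■■                       ┃  ┃      
        ┃■■■■■■■■1■                       ┃──┨      
        ┃■■■■■■■■⚑■                       ┃.c┃      
━━━━━━━━┃■■■■■■■■■■                       ┃──┃      
meOfLife┃■■■■■■■■■■                       ┃yz┃      
────────┃■■■■■■■■■■                       ┃sf┃      
: 0     ┗━━━━━━━━━━━━━━━━━━━━━━━━━━━━━━━━━┛me┃      
█···█··█····█·██··█┃    ┃The framework monito┃      
█··██··········█···┃    ┃Data processing moni┃      
···█·█···········█·┃    ┃Data processing coor┃      
█········██···█·█··┃    ┃Error handling analy┃      
·······█████·█··█··┃    ┃                    ┃      
█·█··███···███··█··┃    ┃                    ┃      
█··██··█·█·██······┃    ┗━━━━━━━━━━━━━━━━━━━━┛      
██·██····██··█·███·┃                                


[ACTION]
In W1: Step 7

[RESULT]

        ┃ Minesweeper                     ┃         
        ┠─────────────────────────────────┨         
        ┃■■■■■■■■■■                       ┃         
        ┃■■■■■■■■■■                       ┃         
        ┃■■■■■■■■■■                       ┃         
        ┃■■■■■■■■■■                       ┃━━┓      
        ┃■■■■■■■■■■                       ┃  ┃      
        ┃■■■■■■■■1■                       ┃──┨      
        ┃■■■■■■■■⚑■                       ┃.c┃      
━━━━━━━━┃■■■■■■■■■■                       ┃──┃      
meOfLife┃■■■■■■■■■■                       ┃yz┃      
────────┃■■■■■■■■■■                       ┃sf┃      
: 7     ┗━━━━━━━━━━━━━━━━━━━━━━━━━━━━━━━━━┛me┃      
██·██··············┃    ┃The framework monito┃      
··█················┃    ┃Data processing moni┃      
············██·····┃    ┃Data processing coor┃      
···········█··█····┃    ┃Error handling analy┃      
··········█···█····┃    ┃                    ┃      
······██·█·········┃    ┃                    ┃      
···██·█··█·····██··┃    ┗━━━━━━━━━━━━━━━━━━━━┛      
·█████████·█·█·█·██┃                                


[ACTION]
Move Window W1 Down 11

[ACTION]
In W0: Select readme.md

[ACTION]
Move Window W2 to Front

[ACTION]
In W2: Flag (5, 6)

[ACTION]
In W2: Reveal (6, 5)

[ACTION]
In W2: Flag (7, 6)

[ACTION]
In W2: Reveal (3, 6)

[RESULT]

        ┃ Minesweeper                     ┃         
        ┠─────────────────────────────────┨         
        ┃■■✹✹■✹■■■■                       ┃         
        ┃■■■■■✹■■■■                       ┃         
        ┃■■■■■■✹■■■                       ┃         
        ┃✹■■■■■✹■■■                       ┃━━┓      
        ┃■✹■■■■■■■■                       ┃  ┃      
        ┃✹✹■■■✹⚑■1■                       ┃──┨      
        ┃■■■■■2■■⚑✹                       ┃.c┃      
━━━━━━━━┃■■■■✹■⚑■■■                       ┃──┃      
meOfLife┃■■✹■✹■■✹✹■                       ┃yz┃      
────────┃■■■■✹■■■✹■                       ┃sf┃      
: 7     ┗━━━━━━━━━━━━━━━━━━━━━━━━━━━━━━━━━┛me┃      
██·██··············┃    ┃The framework monito┃      
··█················┃    ┃Data processing moni┃      
············██·····┃    ┃Data processing coor┃      
···········█··█····┃    ┃Error handling analy┃      
··········█···█····┃    ┃                    ┃      
······██·█·········┃    ┃                    ┃      
···██·█··█·····██··┃    ┗━━━━━━━━━━━━━━━━━━━━┛      
·█████████·█·█·█·██┃                                
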